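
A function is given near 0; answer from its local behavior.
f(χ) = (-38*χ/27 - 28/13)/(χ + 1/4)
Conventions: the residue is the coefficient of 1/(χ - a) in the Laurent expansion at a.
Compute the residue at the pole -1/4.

At the order-1 pole -1/4 set g(χ) = (χ - (-1/4))*f(χ) = -38*χ/27 - 28/13.
Simple pole: residue = g(a) at a = -1/4, which is -1265/702.

The residue is -1265/702.


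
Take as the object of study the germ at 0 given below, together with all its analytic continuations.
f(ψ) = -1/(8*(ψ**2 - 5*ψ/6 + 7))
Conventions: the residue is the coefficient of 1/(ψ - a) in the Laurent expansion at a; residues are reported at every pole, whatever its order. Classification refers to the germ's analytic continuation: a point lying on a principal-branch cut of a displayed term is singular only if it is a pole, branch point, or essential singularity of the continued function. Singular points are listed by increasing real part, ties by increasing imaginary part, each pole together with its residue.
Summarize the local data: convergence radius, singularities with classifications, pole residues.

Denominator factor (ψ**2 - 5*ψ/6 + 7): discriminant -983/36, complex-conjugate roots (5/12) + ((1/12)*sqrt(983))*i and (5/12) - ((1/12)*sqrt(983))*i; poles of order 1, moduli sqrt(7) and sqrt(7).
The radius of convergence is the smallest modulus among the singular points: sqrt(7).
The factor ψ**2 - 5*ψ/6 + 7 splits as (ψ - a)(ψ - a') with a = (5/12) - ((1/12)*sqrt(983))*i, a' = (5/12) + ((1/12)*sqrt(983))*i. At the order-1 pole a set g(ψ) = (ψ - a)*f(ψ) = [-1/8] / (ψ - a').
Simple pole: residue = g(a) at a = (5/12) - ((1/12)*sqrt(983))*i, which is -((3/3932)*sqrt(983))*i.
The factor ψ**2 - 5*ψ/6 + 7 splits as (ψ - a)(ψ - a') with a = (5/12) + ((1/12)*sqrt(983))*i, a' = (5/12) - ((1/12)*sqrt(983))*i. At the order-1 pole a set g(ψ) = (ψ - a)*f(ψ) = [-1/8] / (ψ - a').
Simple pole: residue = g(a) at a = (5/12) + ((1/12)*sqrt(983))*i, which is ((3/3932)*sqrt(983))*i.
List the singular points by increasing real part (a conjugate pair: the negative imaginary part first).

Radius of convergence at 0: sqrt(7).
At (5/12) - ((1/12)*sqrt(983))*i: a pole of order 1; residue -((3/3932)*sqrt(983))*i.
At (5/12) + ((1/12)*sqrt(983))*i: a pole of order 1; residue ((3/3932)*sqrt(983))*i.


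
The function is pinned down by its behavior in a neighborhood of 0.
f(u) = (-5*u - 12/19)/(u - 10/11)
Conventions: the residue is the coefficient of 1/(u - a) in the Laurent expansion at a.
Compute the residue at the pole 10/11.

At the order-1 pole 10/11 set g(u) = (u - (10/11))*f(u) = -5*u - 12/19.
Simple pole: residue = g(a) at a = 10/11, which is -1082/209.

The residue is -1082/209.


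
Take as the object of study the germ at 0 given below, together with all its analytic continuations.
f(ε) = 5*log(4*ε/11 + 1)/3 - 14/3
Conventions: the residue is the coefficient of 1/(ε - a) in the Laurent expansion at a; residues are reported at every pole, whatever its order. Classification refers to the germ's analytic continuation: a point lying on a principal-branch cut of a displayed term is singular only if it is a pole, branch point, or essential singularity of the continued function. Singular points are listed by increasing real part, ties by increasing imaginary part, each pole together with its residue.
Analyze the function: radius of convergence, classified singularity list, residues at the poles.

Radius of convergence at 0: 11/4.
At -11/4: a logarithmic branch point.

Branch term (5/3)*log(1 - ε/(-11/4)): its argument vanishes at ε = -11/4, a logarithmic branch point, modulus 11/4.
The radius of convergence is the smallest modulus among the singular points: 11/4.


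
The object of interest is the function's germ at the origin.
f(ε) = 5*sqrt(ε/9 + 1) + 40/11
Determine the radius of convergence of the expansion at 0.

Branch term (5)*sqrt(1 - ε/(-9)): its argument vanishes at ε = -9, a square-root branch point, modulus 9.
The radius of convergence is the smallest modulus among the singular points: 9.

The radius of convergence is 9.


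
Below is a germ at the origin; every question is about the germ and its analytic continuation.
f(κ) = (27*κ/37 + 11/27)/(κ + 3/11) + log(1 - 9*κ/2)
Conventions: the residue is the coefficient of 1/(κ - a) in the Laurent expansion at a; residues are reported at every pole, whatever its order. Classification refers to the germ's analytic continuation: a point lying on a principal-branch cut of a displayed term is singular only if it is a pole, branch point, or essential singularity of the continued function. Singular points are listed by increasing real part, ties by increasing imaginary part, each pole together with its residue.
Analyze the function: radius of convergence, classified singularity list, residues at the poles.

Radius of convergence at 0: 2/9.
At -3/11: a pole of order 1; residue 2290/10989.
At 2/9: a logarithmic branch point.

Denominator factor (κ + 3/11): pole of order 1 at -3/11, modulus 3/11.
Branch term (1)*log(1 - κ/(2/9)): its argument vanishes at κ = 2/9, a logarithmic branch point, modulus 2/9.
The radius of convergence is the smallest modulus among the singular points: 2/9.
The branch term is analytic at -3/11 and contributes nothing to the residue; only the rational part matters.
At the order-1 pole -3/11 set g(κ) = (κ - (-3/11))*(rational part) = 27*κ/37 + 11/27.
Simple pole: residue = g(a) at a = -3/11, which is 2290/10989.
List the singular points by increasing real part (a conjugate pair: the negative imaginary part first).


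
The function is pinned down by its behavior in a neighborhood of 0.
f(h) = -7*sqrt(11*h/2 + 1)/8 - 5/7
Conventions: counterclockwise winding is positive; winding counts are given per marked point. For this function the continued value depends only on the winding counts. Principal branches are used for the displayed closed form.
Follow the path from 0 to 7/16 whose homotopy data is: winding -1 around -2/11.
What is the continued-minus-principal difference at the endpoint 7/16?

The rational part is single-valued and drops out of the difference; each branch term changes only by its own monodromy.
(-7/8)*sqrt(1 - h/(-2/11)): winding -1 is odd, the square root flips sign, contributing -2*(-7/8)*sqrt(1 - (7/16)/(-2/11)) = -2*(-7/8)*sqrt(109/32) = (7/32)*sqrt(218).
Summing the contributions at h = 7/16 gives (7/32)*sqrt(218).

Continued minus principal equals (7/32)*sqrt(218).


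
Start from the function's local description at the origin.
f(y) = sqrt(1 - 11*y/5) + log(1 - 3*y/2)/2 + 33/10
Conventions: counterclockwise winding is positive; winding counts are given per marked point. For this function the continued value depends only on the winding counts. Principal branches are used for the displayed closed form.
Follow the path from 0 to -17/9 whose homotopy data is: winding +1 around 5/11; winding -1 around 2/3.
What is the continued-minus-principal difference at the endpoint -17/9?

The rational part is single-valued and drops out of the difference; each branch term changes only by its own monodromy.
(1/2)*log(1 - y/(2/3)): each positive loop around 2/3 adds 2*pi*i to the log, so winding -1 contributes (1/2)*(-1)*2*pi*i = -pi*i.
(1)*sqrt(1 - y/(5/11)): winding +1 is odd, the square root flips sign, contributing -2*(1)*sqrt(1 - (-17/9)/(5/11)) = -2*(1)*sqrt(232/45) = -(4/15)*sqrt(290).
Summing the contributions at y = -17/9 gives (-(4/15)*sqrt(290)) - (pi)*i.

Continued minus principal equals (-(4/15)*sqrt(290)) - (pi)*i.


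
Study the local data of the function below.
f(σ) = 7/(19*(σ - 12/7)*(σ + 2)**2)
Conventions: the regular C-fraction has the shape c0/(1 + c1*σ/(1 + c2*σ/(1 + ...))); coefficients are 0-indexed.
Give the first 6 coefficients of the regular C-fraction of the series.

Taylor coefficients (expand at 0): a_0 = -49/912, a_1 = 245/10944, a_2 = -3577/131328, a_3 = 17297/1575936, a_4 = -10339/995328, a_5 = 911057/226934784.
c0 = a_0 = -49/912. Peel one level at a time: if S = 1 + c*σ/S' with S'(0) = 1, then c is the σ-coefficient of S and S' = c*σ/(S - 1).
S_1 = c0/f = 1 + (5/12)*σ + (-1/3)*σ^2 + ...; c1 = 5/12.
S_2 = c1*σ/(S_1 - 1) = 1 + (4/5)*σ + (99/100)*σ^2 + ...; c2 = 4/5.
S_3 = c2*σ/(S_2 - 1) = 1 + (-99/80)*σ + (49/256)*σ^2 + ...; c3 = -99/80.
S_4 = c3*σ/(S_3 - 1) = 1 + (245/1584)*σ + (-1715/39204)*σ^2 + ...; c4 = 245/1584.
S_5 = c4*σ/(S_4 - 1) = 1 + (28/99)*σ + ...; c5 = 28/99.

The regular C-fraction coefficients are [-49/912, 5/12, 4/5, -99/80, 245/1584, 28/99].


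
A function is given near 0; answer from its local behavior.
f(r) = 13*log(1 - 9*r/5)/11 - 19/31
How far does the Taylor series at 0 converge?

The radius of convergence is 5/9.

Branch term (13/11)*log(1 - r/(5/9)): its argument vanishes at r = 5/9, a logarithmic branch point, modulus 5/9.
The radius of convergence is the smallest modulus among the singular points: 5/9.


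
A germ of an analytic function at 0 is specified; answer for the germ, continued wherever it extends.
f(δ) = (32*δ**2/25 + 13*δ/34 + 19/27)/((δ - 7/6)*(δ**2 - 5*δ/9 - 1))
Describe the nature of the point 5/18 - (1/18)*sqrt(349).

The denominator factor δ**2 - 5*δ/9 - 1 vanishes at 5/18 - (1/18)*sqrt(349) and appears to the power 1; the numerator there equals 314981/137700 - (1673/27540)*sqrt(349), nonzero, and no other factor vanishes.
Hence a pole whose order is the multiplicity, 1.

The point is a pole of order 1.


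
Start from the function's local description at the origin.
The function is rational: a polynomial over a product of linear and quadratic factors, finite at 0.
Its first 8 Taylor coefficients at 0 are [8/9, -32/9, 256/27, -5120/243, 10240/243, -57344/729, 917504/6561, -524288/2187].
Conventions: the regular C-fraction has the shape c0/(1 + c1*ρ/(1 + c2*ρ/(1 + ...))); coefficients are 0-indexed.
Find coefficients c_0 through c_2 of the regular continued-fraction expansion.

The regular C-fraction coefficients are [8/9, 4, -4/3].

Taylor coefficients (read off): a_0 = 8/9, a_1 = -32/9, a_2 = 256/27.
c0 = a_0 = 8/9. Peel one level at a time: if S = 1 + c*ρ/S' with S'(0) = 1, then c is the ρ-coefficient of S and S' = c*ρ/(S - 1).
S_1 = c0/f = 1 + (4)*ρ + (16/3)*ρ^2 + ...; c1 = 4.
S_2 = c1*ρ/(S_1 - 1) = 1 + (-4/3)*ρ + ...; c2 = -4/3.


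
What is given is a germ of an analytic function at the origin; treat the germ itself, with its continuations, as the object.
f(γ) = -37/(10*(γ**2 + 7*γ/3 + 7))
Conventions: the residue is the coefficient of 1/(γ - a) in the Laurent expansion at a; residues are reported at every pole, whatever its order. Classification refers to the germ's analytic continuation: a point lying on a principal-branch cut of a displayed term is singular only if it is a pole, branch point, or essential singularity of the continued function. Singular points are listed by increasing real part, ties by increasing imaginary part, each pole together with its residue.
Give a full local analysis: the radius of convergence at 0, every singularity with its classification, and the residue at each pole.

Denominator factor (γ**2 + 7*γ/3 + 7): discriminant -203/9, complex-conjugate roots (-7/6) + ((1/6)*sqrt(203))*i and (-7/6) - ((1/6)*sqrt(203))*i; poles of order 1, moduli sqrt(7) and sqrt(7).
The radius of convergence is the smallest modulus among the singular points: sqrt(7).
The factor γ**2 + 7*γ/3 + 7 splits as (γ - a)(γ - a') with a = (-7/6) - ((1/6)*sqrt(203))*i, a' = (-7/6) + ((1/6)*sqrt(203))*i. At the order-1 pole a set g(γ) = (γ - a)*f(γ) = [-37/10] / (γ - a').
Simple pole: residue = g(a) at a = (-7/6) - ((1/6)*sqrt(203))*i, which is -((111/2030)*sqrt(203))*i.
The factor γ**2 + 7*γ/3 + 7 splits as (γ - a)(γ - a') with a = (-7/6) + ((1/6)*sqrt(203))*i, a' = (-7/6) - ((1/6)*sqrt(203))*i. At the order-1 pole a set g(γ) = (γ - a)*f(γ) = [-37/10] / (γ - a').
Simple pole: residue = g(a) at a = (-7/6) + ((1/6)*sqrt(203))*i, which is ((111/2030)*sqrt(203))*i.
List the singular points by increasing real part (a conjugate pair: the negative imaginary part first).

Radius of convergence at 0: sqrt(7).
At (-7/6) - ((1/6)*sqrt(203))*i: a pole of order 1; residue -((111/2030)*sqrt(203))*i.
At (-7/6) + ((1/6)*sqrt(203))*i: a pole of order 1; residue ((111/2030)*sqrt(203))*i.


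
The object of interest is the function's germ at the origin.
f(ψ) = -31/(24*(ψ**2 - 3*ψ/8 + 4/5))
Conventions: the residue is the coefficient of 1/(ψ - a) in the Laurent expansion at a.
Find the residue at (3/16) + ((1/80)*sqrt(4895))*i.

The residue is ((31/2937)*sqrt(4895))*i.

The factor ψ**2 - 3*ψ/8 + 4/5 splits as (ψ - a)(ψ - a') with a = (3/16) + ((1/80)*sqrt(4895))*i, a' = (3/16) - ((1/80)*sqrt(4895))*i. At the order-1 pole a set g(ψ) = (ψ - a)*f(ψ) = [-31/24] / (ψ - a').
Simple pole: residue = g(a) at a = (3/16) + ((1/80)*sqrt(4895))*i, which is ((31/2937)*sqrt(4895))*i.


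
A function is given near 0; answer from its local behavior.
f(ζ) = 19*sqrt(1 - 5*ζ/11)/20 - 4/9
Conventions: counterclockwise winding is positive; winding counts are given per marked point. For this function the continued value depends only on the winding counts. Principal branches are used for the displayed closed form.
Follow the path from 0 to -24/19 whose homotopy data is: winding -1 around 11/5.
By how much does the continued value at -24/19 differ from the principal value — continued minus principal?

The rational part is single-valued and drops out of the difference; each branch term changes only by its own monodromy.
(19/20)*sqrt(1 - ζ/(11/5)): winding -1 is odd, the square root flips sign, contributing -2*(19/20)*sqrt(1 - (-24/19)/(11/5)) = -2*(19/20)*sqrt(329/209) = -(1/110)*sqrt(68761).
Summing the contributions at ζ = -24/19 gives -(1/110)*sqrt(68761).

Continued minus principal equals -(1/110)*sqrt(68761).


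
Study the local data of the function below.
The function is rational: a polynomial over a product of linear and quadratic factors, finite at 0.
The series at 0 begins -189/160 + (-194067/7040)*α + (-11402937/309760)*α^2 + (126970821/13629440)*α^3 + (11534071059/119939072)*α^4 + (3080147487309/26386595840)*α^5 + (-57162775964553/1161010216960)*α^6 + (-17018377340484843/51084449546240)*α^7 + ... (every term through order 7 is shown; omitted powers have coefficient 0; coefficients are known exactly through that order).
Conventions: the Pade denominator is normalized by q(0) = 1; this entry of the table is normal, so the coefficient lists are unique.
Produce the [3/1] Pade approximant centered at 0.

The Pade approximant has numerator coefficients [-189/160, -3855541293/250806560, 62136979443/250806560, 97643824839/250806560]; denominator coefficients [1, -711979695/68971804].

Taylor coefficients needed (read off): a_0 = -189/160, a_1 = -194067/7040, a_2 = -11402937/309760, a_3 = 126970821/13629440, a_4 = 11534071059/119939072.
Write the denominator as Q(α) = 1 + q1*α. Requiring Q*f - P = O(α^5) with deg P <= 3 kills the coefficients of α^4..α^4 in Q*f:
  α^4: a_4 + q1*a_3 = 0, i.e. 11534071059/119939072 + (126970821/13629440)*q1 = 0.
Solving this linear system: q1 = -711979695/68971804.
The numerator is Q*f truncated at degree 3: P0 = a_0 = -189/160; P1 = a_1 + q1*a_0 = -3855541293/250806560; P2 = a_2 + q1*a_1 = 62136979443/250806560; P3 = a_3 + q1*a_2 = 97643824839/250806560.


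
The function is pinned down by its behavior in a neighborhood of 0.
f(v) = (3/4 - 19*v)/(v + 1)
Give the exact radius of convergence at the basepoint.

Denominator factor (v + 1): pole of order 1 at -1, modulus 1.
The radius of convergence is the smallest modulus among the singular points: 1.

The radius of convergence is 1.


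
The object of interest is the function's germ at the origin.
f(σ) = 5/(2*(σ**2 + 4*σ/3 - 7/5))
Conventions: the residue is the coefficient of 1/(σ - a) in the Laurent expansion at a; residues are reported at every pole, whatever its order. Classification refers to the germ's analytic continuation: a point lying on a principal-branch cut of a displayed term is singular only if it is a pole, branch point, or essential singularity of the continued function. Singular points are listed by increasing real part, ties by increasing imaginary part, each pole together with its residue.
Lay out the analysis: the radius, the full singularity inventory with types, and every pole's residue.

Radius of convergence at 0: -2/3 + (1/15)*sqrt(415).
At -2/3 - (1/15)*sqrt(415): a pole of order 1; residue -(15/332)*sqrt(415).
At -2/3 + (1/15)*sqrt(415): a pole of order 1; residue (15/332)*sqrt(415).

Denominator factor (σ**2 + 4*σ/3 - 7/5): discriminant 332/45, real irrational roots -2/3 + (1/15)*sqrt(415) and -2/3 - (1/15)*sqrt(415); poles of order 1, moduli -2/3 + (1/15)*sqrt(415) and 2/3 + (1/15)*sqrt(415).
The radius of convergence is the smallest modulus among the singular points: -2/3 + (1/15)*sqrt(415).
The factor σ**2 + 4*σ/3 - 7/5 splits as (σ - a)(σ - a') with a = -2/3 - (1/15)*sqrt(415), a' = -2/3 + (1/15)*sqrt(415). At the order-1 pole a set g(σ) = (σ - a)*f(σ) = [5/2] / (σ - a').
Simple pole: residue = g(a) at a = -2/3 - (1/15)*sqrt(415), which is -(15/332)*sqrt(415).
The factor σ**2 + 4*σ/3 - 7/5 splits as (σ - a)(σ - a') with a = -2/3 + (1/15)*sqrt(415), a' = -2/3 - (1/15)*sqrt(415). At the order-1 pole a set g(σ) = (σ - a)*f(σ) = [5/2] / (σ - a').
Simple pole: residue = g(a) at a = -2/3 + (1/15)*sqrt(415), which is (15/332)*sqrt(415).
List the singular points by increasing real part (a conjugate pair: the negative imaginary part first).


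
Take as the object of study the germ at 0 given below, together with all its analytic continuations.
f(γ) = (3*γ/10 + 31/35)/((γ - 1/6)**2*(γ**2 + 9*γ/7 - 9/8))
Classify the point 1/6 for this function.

The denominator factor γ - 1/6 vanishes at 1/6 and appears to the power 2; the numerator there equals 131/140, nonzero, and no other factor vanishes.
Hence a pole whose order is the multiplicity, 2.

The point is a pole of order 2.


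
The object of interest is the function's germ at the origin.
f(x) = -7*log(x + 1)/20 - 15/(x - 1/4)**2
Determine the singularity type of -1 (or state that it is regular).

The point is a logarithmic branch point.

The term (-7/20)*log(1 - x/(-1)) has argument 1 - -1/(-1) = 0 at -1: a logarithmic (infinitely-sheeted) branch point; the remaining terms are analytic or single-valued there.


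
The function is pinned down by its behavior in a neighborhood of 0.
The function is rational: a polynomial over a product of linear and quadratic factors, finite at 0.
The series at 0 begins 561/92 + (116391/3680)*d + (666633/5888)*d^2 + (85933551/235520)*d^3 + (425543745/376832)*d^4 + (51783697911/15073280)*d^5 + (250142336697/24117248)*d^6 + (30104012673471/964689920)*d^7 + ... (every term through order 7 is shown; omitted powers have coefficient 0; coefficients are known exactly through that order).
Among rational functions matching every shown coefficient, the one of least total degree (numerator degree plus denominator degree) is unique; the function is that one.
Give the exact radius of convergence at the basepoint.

No rational of total degree below 3 reproduces all 8 coefficients; solving the [1/2] Pade equations on them gives f(d) = (6*d/5 + 34/23)/((d - 8/11)*(d - 1/3)), whose expansion matches every shown term.
Denominator factor (d - 8/11): pole of order 1 at 8/11, modulus 8/11.
Denominator factor (d - 1/3): pole of order 1 at 1/3, modulus 1/3.
The radius of convergence is the smallest modulus among the singular points: 1/3.

The radius of convergence is 1/3.


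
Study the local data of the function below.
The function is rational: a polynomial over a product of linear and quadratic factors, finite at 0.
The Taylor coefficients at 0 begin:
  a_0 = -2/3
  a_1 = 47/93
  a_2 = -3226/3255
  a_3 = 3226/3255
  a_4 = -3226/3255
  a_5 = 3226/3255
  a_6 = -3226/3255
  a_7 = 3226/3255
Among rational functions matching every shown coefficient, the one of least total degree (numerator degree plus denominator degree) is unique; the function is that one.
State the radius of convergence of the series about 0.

No rational of total degree below 3 reproduces all 8 coefficients; solving the [2/1] Pade equations on them gives f(δ) = (-17*δ**2/35 - 5*δ/31 - 2/3)/(δ + 1), whose expansion matches every shown term.
Denominator factor (δ + 1): pole of order 1 at -1, modulus 1.
The radius of convergence is the smallest modulus among the singular points: 1.

The radius of convergence is 1.


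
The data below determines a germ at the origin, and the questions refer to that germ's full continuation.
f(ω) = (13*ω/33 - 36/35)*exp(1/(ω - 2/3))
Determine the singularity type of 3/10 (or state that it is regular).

The point is a regular point.

There is no denominator, hence no pole anywhere.
The essential point of exp(1/(ω - (2/3))) is 2/3, not 3/10.
So the germ continues analytically to 3/10.


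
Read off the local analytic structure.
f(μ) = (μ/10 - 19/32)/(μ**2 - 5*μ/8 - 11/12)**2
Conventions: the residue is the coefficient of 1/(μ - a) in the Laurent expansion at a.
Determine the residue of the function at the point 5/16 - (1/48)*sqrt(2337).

The residue is -(1728/606841)*sqrt(2337).

The factor μ**2 - 5*μ/8 - 11/12 splits as (μ - a)(μ - a') with a = 5/16 - (1/48)*sqrt(2337), a' = 5/16 + (1/48)*sqrt(2337). At the order-2 pole a set g(μ) = (μ - a)^2*f(μ) = [μ/10 - 19/32] / (μ - a')^2.
Order-2 pole: residue = g'(a); g'(5/16 - (1/48)*sqrt(2337)) = -(1728/606841)*sqrt(2337), so the residue is -(1728/606841)*sqrt(2337).


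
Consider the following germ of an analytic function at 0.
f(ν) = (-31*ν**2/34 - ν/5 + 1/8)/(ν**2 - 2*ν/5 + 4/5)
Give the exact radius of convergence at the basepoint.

Denominator factor (ν**2 - 2*ν/5 + 4/5): discriminant -76/25, complex-conjugate roots (1/5) + ((1/5)*sqrt(19))*i and (1/5) - ((1/5)*sqrt(19))*i; poles of order 1, moduli (2/5)*sqrt(5) and (2/5)*sqrt(5).
The radius of convergence is the smallest modulus among the singular points: (2/5)*sqrt(5).

The radius of convergence is (2/5)*sqrt(5).


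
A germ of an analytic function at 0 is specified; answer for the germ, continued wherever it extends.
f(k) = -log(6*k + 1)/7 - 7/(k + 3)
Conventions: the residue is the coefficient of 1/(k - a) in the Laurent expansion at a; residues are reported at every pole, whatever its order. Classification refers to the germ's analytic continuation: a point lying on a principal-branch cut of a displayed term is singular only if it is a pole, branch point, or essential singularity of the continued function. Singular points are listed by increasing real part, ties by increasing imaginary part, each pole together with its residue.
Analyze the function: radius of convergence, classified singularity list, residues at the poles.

Denominator factor (k + 3): pole of order 1 at -3, modulus 3.
Branch term (-1/7)*log(1 - k/(-1/6)): its argument vanishes at k = -1/6, a logarithmic branch point, modulus 1/6.
The radius of convergence is the smallest modulus among the singular points: 1/6.
The branch term is analytic at -3 and contributes nothing to the residue; only the rational part matters.
At the order-1 pole -3 set g(k) = (k - (-3))*(rational part) = -7.
Simple pole: residue = g(a) at a = -3, which is -7.
List the singular points by increasing real part (a conjugate pair: the negative imaginary part first).

Radius of convergence at 0: 1/6.
At -3: a pole of order 1; residue -7.
At -1/6: a logarithmic branch point.


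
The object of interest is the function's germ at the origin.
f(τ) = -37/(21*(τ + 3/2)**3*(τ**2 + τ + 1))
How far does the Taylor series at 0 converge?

The radius of convergence is 1.

Denominator factor (τ + 3/2)^3: pole of order 3 at -3/2, modulus 3/2.
Denominator factor (τ**2 + τ + 1): discriminant -3, complex-conjugate roots (-1/2) + ((1/2)*sqrt(3))*i and (-1/2) - ((1/2)*sqrt(3))*i; poles of order 1, moduli 1 and 1.
The radius of convergence is the smallest modulus among the singular points: 1.


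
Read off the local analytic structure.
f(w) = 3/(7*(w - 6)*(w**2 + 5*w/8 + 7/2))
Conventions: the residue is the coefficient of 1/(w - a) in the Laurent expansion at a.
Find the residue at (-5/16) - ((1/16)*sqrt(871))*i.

The factor w**2 + 5*w/8 + 7/2 splits as (w - a)(w - a') with a = (-5/16) - ((1/16)*sqrt(871))*i, a' = (-5/16) + ((1/16)*sqrt(871))*i. At the order-1 pole a set g(w) = (w - a)*f(w) = [3/(7*(w - 6))] / (w - a').
Simple pole: residue = g(a) at a = (-5/16) - ((1/16)*sqrt(871))*i, which is (-6/1211) - ((606/1054781)*sqrt(871))*i.

The residue is (-6/1211) - ((606/1054781)*sqrt(871))*i.


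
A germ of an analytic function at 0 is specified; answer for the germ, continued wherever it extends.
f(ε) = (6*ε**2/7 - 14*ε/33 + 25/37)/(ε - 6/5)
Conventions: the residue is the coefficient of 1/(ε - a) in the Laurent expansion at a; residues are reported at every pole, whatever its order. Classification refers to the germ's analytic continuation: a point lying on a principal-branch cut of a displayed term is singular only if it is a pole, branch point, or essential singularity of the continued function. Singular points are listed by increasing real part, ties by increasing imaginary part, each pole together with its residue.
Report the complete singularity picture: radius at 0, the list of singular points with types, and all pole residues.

Radius of convergence at 0: 6/5.
At 6/5: a pole of order 1; residue 99777/71225.

Denominator factor (ε - 6/5): pole of order 1 at 6/5, modulus 6/5.
The radius of convergence is the smallest modulus among the singular points: 6/5.
At the order-1 pole 6/5 set g(ε) = (ε - (6/5))*f(ε) = 6*ε**2/7 - 14*ε/33 + 25/37.
Simple pole: residue = g(a) at a = 6/5, which is 99777/71225.


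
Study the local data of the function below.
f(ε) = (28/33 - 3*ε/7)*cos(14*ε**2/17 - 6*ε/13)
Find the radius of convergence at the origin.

The factor cos(14*ε**2/17 - 6*ε/13) is entire and contributes no finite singular point.
The polynomial part has no poles.
No finite singular points: the Taylor series at 0 converges everywhere.

The radius of convergence is infinite.


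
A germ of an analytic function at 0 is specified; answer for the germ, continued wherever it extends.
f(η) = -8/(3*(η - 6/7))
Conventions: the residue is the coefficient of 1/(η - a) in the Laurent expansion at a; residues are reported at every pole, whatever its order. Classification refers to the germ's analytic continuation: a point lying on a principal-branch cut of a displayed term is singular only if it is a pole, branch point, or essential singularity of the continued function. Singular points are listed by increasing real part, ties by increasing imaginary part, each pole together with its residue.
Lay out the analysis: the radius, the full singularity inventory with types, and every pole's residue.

Radius of convergence at 0: 6/7.
At 6/7: a pole of order 1; residue -8/3.

Denominator factor (η - 6/7): pole of order 1 at 6/7, modulus 6/7.
The radius of convergence is the smallest modulus among the singular points: 6/7.
At the order-1 pole 6/7 set g(η) = (η - (6/7))*f(η) = -8/3.
Simple pole: residue = g(a) at a = 6/7, which is -8/3.


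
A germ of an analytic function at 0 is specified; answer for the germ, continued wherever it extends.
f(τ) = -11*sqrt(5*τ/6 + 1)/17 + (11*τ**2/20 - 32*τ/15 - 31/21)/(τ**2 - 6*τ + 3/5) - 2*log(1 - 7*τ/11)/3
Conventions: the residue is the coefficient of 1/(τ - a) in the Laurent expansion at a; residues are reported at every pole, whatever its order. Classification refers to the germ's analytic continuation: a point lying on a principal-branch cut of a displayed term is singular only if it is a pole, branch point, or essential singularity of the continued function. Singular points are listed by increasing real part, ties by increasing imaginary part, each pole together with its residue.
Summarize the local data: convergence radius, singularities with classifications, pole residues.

Denominator factor (τ**2 - 6*τ + 3/5): discriminant 168/5, real irrational roots 3 + (1/5)*sqrt(210) and 3 - (1/5)*sqrt(210); poles of order 1, moduli 3 + (1/5)*sqrt(210) and 3 - (1/5)*sqrt(210).
Branch term (-11/17)*sqrt(1 - τ/(-6/5)): its argument vanishes at τ = -6/5, a square-root branch point, modulus 6/5.
Branch term (-2/3)*log(1 - τ/(11/7)): its argument vanishes at τ = 11/7, a logarithmic branch point, modulus 11/7.
The radius of convergence is the smallest modulus among the singular points: 3 - (1/5)*sqrt(210).
The branch terms are analytic at 3 - (1/5)*sqrt(210) and contribute nothing to the residue; only the rational part matters.
The factor τ**2 - 6*τ + 3/5 splits as (τ - a)(τ - a') with a = 3 - (1/5)*sqrt(210), a' = 3 + (1/5)*sqrt(210). At the order-1 pole a set g(τ) = (τ - a)*(rational part) = [11*τ**2/20 - 32*τ/15 - 31/21] / (τ - a').
Simple pole: residue = g(a) at a = 3 - (1/5)*sqrt(210), which is 7/12 - (3557/176400)*sqrt(210).
The branch terms are analytic at 3 + (1/5)*sqrt(210) and contribute nothing to the residue; only the rational part matters.
The factor τ**2 - 6*τ + 3/5 splits as (τ - a)(τ - a') with a = 3 + (1/5)*sqrt(210), a' = 3 - (1/5)*sqrt(210). At the order-1 pole a set g(τ) = (τ - a)*(rational part) = [11*τ**2/20 - 32*τ/15 - 31/21] / (τ - a').
Simple pole: residue = g(a) at a = 3 + (1/5)*sqrt(210), which is 7/12 + (3557/176400)*sqrt(210).
List the singular points by increasing real part (a conjugate pair: the negative imaginary part first).

Radius of convergence at 0: 3 - (1/5)*sqrt(210).
At -6/5: an algebraic (square-root) branch point.
At 3 - (1/5)*sqrt(210): a pole of order 1; residue 7/12 - (3557/176400)*sqrt(210).
At 11/7: a logarithmic branch point.
At 3 + (1/5)*sqrt(210): a pole of order 1; residue 7/12 + (3557/176400)*sqrt(210).


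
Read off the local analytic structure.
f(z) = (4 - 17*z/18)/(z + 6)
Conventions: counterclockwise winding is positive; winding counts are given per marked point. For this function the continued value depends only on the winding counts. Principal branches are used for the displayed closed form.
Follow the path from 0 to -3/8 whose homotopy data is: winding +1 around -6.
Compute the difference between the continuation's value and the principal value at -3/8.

Continued minus principal equals 0.

The function is rational, hence single-valued: continuing it around any pole returns the same value, so the difference is 0.


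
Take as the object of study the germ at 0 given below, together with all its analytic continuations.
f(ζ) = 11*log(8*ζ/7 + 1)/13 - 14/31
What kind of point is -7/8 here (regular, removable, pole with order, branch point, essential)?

The term (11/13)*log(1 - ζ/(-7/8)) has argument 1 - -7/8/(-7/8) = 0 at -7/8: a logarithmic (infinitely-sheeted) branch point; the remaining terms are analytic or single-valued there.

The point is a logarithmic branch point.


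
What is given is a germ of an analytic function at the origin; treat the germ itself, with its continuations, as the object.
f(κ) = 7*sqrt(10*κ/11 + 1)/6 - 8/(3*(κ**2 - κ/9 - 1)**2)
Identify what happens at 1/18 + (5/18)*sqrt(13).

The point is a pole of order 2.

The denominator factor κ**2 - κ/9 - 1 vanishes at 1/18 + (5/18)*sqrt(13) and appears to the power 2; the numerator there equals -8/3, nonzero, and no other factor vanishes.
The branch terms are analytic at this point.
Hence a pole whose order is the multiplicity, 2.


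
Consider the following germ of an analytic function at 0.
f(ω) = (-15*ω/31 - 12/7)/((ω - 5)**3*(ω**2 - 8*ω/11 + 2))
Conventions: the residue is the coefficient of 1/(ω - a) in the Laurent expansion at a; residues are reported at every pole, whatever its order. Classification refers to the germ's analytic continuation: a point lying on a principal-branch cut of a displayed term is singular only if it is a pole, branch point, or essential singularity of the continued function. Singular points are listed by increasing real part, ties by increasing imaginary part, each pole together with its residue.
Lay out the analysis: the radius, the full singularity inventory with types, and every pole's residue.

Radius of convergence at 0: sqrt(2).
At (4/11) - ((1/11)*sqrt(226))*i: a pole of order 1; residue (44485089/7366973362) + ((131351583/832467989906)*sqrt(226))*i.
At (4/11) + ((1/11)*sqrt(226))*i: a pole of order 1; residue (44485089/7366973362) - ((131351583/832467989906)*sqrt(226))*i.
At 5: a pole of order 3; residue -44485089/3683486681.


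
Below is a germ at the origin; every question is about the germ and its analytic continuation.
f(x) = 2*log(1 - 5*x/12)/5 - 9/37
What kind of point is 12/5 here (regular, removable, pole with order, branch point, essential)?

The term (2/5)*log(1 - x/(12/5)) has argument 1 - 12/5/(12/5) = 0 at 12/5: a logarithmic (infinitely-sheeted) branch point; the remaining terms are analytic or single-valued there.

The point is a logarithmic branch point.


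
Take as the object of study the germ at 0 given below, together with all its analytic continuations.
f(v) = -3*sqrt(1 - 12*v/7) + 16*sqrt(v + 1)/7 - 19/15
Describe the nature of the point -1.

The point is an algebraic (square-root) branch point.

The term (16/7)*sqrt(1 - v/(-1)) has argument 1 - -1/(-1) = 0 at -1: a square-root (algebraic, two-sheeted) branch point; the remaining terms are analytic or single-valued there.


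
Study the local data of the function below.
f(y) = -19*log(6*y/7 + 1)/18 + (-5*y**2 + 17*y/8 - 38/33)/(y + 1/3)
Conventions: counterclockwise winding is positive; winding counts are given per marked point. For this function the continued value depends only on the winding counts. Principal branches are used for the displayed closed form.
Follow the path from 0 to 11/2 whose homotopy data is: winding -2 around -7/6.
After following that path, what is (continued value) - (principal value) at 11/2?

The rational part is single-valued and drops out of the difference; each branch term changes only by its own monodromy.
(-19/18)*log(1 - y/(-7/6)): each positive loop around -7/6 adds 2*pi*i to the log, so winding -2 contributes (-19/18)*(-2)*2*pi*i = (38/9)*pi*i.
Summing the contributions at y = 11/2 gives (38/9)*pi*i.

Continued minus principal equals (38/9)*pi*i.


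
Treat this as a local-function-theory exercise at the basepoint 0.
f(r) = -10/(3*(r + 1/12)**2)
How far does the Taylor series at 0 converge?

Denominator factor (r + 1/12)^2: pole of order 2 at -1/12, modulus 1/12.
The radius of convergence is the smallest modulus among the singular points: 1/12.

The radius of convergence is 1/12.


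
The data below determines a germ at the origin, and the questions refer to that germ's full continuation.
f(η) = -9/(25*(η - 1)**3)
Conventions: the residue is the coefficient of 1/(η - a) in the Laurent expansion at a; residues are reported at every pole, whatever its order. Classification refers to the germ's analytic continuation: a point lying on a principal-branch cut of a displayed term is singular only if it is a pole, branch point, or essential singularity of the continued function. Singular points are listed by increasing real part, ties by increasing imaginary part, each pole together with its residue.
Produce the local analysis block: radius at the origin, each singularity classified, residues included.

Radius of convergence at 0: 1.
At 1: a pole of order 3; residue 0.

Denominator factor (η - 1)^3: pole of order 3 at 1, modulus 1.
The radius of convergence is the smallest modulus among the singular points: 1.
At the order-3 pole 1 set g(η) = (η - (1))^3*f(η) = -9/25.
Order-3 pole: residue = g''(a)/2; g''(1) = 0, so the residue is 0.


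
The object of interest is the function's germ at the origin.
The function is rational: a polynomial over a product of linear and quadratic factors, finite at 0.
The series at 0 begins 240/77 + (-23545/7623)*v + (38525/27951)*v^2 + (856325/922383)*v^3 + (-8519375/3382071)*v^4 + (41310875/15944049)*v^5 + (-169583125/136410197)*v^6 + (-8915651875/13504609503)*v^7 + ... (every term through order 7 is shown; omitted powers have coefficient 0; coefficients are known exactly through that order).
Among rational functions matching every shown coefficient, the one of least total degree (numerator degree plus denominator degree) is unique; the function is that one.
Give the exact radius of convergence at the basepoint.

The radius of convergence is (1/10)*sqrt(110).

No rational of total degree below 3 reproduces all 8 coefficients; solving the [1/2] Pade equations on them gives f(v) = (23*v/18 + 24/7)/(v**2 + 3*v/2 + 11/10), whose expansion matches every shown term.
Denominator factor (v**2 + 3*v/2 + 11/10): discriminant -43/20, complex-conjugate roots (-3/4) + ((1/20)*sqrt(215))*i and (-3/4) - ((1/20)*sqrt(215))*i; poles of order 1, moduli (1/10)*sqrt(110) and (1/10)*sqrt(110).
The radius of convergence is the smallest modulus among the singular points: (1/10)*sqrt(110).


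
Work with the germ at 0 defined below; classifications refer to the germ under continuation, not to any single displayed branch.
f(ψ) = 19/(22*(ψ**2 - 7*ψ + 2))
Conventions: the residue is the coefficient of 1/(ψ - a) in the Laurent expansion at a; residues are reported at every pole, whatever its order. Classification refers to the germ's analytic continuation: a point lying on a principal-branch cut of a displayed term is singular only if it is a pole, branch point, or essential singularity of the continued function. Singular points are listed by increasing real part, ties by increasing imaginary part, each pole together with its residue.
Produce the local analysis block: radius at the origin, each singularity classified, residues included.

Denominator factor (ψ**2 - 7*ψ + 2): discriminant 41, real irrational roots 7/2 + (1/2)*sqrt(41) and 7/2 - (1/2)*sqrt(41); poles of order 1, moduli 7/2 + (1/2)*sqrt(41) and 7/2 - (1/2)*sqrt(41).
The radius of convergence is the smallest modulus among the singular points: 7/2 - (1/2)*sqrt(41).
The factor ψ**2 - 7*ψ + 2 splits as (ψ - a)(ψ - a') with a = 7/2 - (1/2)*sqrt(41), a' = 7/2 + (1/2)*sqrt(41). At the order-1 pole a set g(ψ) = (ψ - a)*f(ψ) = [19/22] / (ψ - a').
Simple pole: residue = g(a) at a = 7/2 - (1/2)*sqrt(41), which is -(19/902)*sqrt(41).
The factor ψ**2 - 7*ψ + 2 splits as (ψ - a)(ψ - a') with a = 7/2 + (1/2)*sqrt(41), a' = 7/2 - (1/2)*sqrt(41). At the order-1 pole a set g(ψ) = (ψ - a)*f(ψ) = [19/22] / (ψ - a').
Simple pole: residue = g(a) at a = 7/2 + (1/2)*sqrt(41), which is (19/902)*sqrt(41).
List the singular points by increasing real part (a conjugate pair: the negative imaginary part first).

Radius of convergence at 0: 7/2 - (1/2)*sqrt(41).
At 7/2 - (1/2)*sqrt(41): a pole of order 1; residue -(19/902)*sqrt(41).
At 7/2 + (1/2)*sqrt(41): a pole of order 1; residue (19/902)*sqrt(41).


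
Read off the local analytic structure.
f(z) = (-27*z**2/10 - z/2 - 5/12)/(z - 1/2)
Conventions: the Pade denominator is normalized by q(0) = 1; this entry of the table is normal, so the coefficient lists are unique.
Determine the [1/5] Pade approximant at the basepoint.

Taylor coefficients needed (expand at 0): a_0 = 5/6, a_1 = 8/3, a_2 = 161/15, a_3 = 322/15, a_4 = 644/15, a_5 = 1288/15, a_6 = 2576/15.
Write the denominator as Q(z) = 1 + q1*z + q2*z^2 + q3*z^3 + q4*z^4 + q5*z^5. Requiring Q*f - P = O(z^7) with deg P <= 1 kills the coefficients of z^2..z^6 in Q*f:
  z^2: a_2 + q1*a_1 + q2*a_0 = 0, i.e. 161/15 + (8/3)*q1 + (5/6)*q2 = 0.
  z^3: a_3 + q1*a_2 + q2*a_1 + q3*a_0 = 0, i.e. 322/15 + (161/15)*q1 + (8/3)*q2 + (5/6)*q3 = 0.
  z^4: a_4 + q1*a_3 + q2*a_2 + q3*a_1 + q4*a_0 = 0, i.e. 644/15 + (322/15)*q1 + (161/15)*q2 + (8/3)*q3 + (5/6)*q4 = 0.
  z^5: a_5 + q1*a_4 + q2*a_3 + q3*a_2 + q4*a_1 + q5*a_0 = 0, i.e. 1288/15 + (644/15)*q1 + (322/15)*q2 + (161/15)*q3 + (8/3)*q4 + (5/6)*q5 = 0.
  z^6: a_6 + q1*a_5 + q2*a_4 + q3*a_3 + q4*a_2 + q5*a_1 = 0, i.e. 2576/15 + (1288/15)*q1 + (644/15)*q2 + (322/15)*q3 + (161/15)*q4 + (8/3)*q5 = 0.
Solving this linear system: q1 = -4991/3400, q2 = -17388/2125, q3 = 821583/42500, q4 = 3168963/106250, q5 = -85562001/531250.
The numerator is Q*f truncated at degree 1: P0 = a_0 = 5/6; P1 = a_1 + q1*a_0 = 1963/1360.

The Pade approximant has numerator coefficients [5/6, 1963/1360]; denominator coefficients [1, -4991/3400, -17388/2125, 821583/42500, 3168963/106250, -85562001/531250].
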